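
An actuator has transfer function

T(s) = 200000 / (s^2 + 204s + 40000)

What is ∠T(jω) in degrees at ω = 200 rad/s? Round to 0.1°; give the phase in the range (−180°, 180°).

-90.0°

At s = jω = j200:
quadratic: (j200)² + 204·j200 + 40000 = 0 + j40800 → |·| ≈ 40800, ∠ ≈ 90.00°
∠T = 0.00° − 90.00° = -90.00°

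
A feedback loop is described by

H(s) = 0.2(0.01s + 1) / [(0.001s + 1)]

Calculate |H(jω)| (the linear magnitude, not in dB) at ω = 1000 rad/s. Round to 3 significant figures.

1.42

At ω = 1000 rad/s:
zero (1 + j1000·0.01) = 1 + j10 → |·| ≈ 10.05, ∠ ≈ 84.29°
pole (1 + j1000·0.001) = 1 + j1 → |·| ≈ 1.4142, ∠ ≈ 45.00°
|H| = 0.2 · 10.05 / (1.4142) ≈ 1.4213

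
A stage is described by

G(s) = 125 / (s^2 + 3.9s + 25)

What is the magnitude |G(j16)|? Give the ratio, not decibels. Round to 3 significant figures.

0.522

At s = jω = j16:
quadratic: (j16)² + 3.9·j16 + 25 = -231 + j62.4 → |·| ≈ 239.28, ∠ ≈ 164.88°
|G| = 125 / 239.28 ≈ 0.5224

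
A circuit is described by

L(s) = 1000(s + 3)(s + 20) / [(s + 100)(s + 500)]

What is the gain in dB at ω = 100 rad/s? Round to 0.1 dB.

At s = jω = j100:
zero (s+3): 3 + j100 → |·| = √(3²+100²) = √10009 ≈ 100.04, ∠ = arctan(100/3) ≈ 88.28°
zero (s+20): 20 + j100 → |·| = √(20²+100²) = √10400 ≈ 101.98, ∠ = arctan(100/20) ≈ 78.69°
pole (s+100): 100 + j100 → |·| = √(100²+100²) = √20000 ≈ 141.42, ∠ = arctan(100/100) ≈ 45.00°
pole (s+500): 500 + j100 → |·| = √(500²+100²) = √260000 ≈ 509.9, ∠ = arctan(100/500) ≈ 11.31°
|L| = 1000 · 10202 / 72110 ≈ 141.48
Gain = 20 log₁₀(141.48) ≈ 43.01 dB

43.0 dB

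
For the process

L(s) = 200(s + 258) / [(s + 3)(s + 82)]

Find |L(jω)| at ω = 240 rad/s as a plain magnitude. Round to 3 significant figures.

1.16

At s = jω = j240:
zero (s+258): 258 + j240 → |·| = √(258²+240²) = √124164 ≈ 352.37, ∠ = arctan(240/258) ≈ 42.93°
pole (s+3): 3 + j240 → |·| = √(3²+240²) = √57609 ≈ 240.02, ∠ = arctan(240/3) ≈ 89.28°
pole (s+82): 82 + j240 → |·| = √(82²+240²) = √64324 ≈ 253.62, ∠ = arctan(240/82) ≈ 71.14°
|L| = 200 · 352.37 / 60874 ≈ 1.1577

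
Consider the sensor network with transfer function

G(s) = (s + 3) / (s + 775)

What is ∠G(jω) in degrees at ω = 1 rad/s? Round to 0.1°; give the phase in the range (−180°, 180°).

Substitute s = j1:
Numerator: (j1) + 3 = 3 + j1
Denominator: (j1) + 775 = 775 + j1
|N| = √(3² + 1²) ≈ 3.1623, ∠N ≈ 18.43°
|D| = √(775² + 1²) ≈ 775, ∠D ≈ 0.07°
∠G = 18.43° − 0.07° = 18.36°

18.4°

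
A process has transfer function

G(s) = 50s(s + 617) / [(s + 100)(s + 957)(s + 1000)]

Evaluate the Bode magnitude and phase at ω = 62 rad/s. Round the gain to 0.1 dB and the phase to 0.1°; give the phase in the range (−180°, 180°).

At s = jω = j62:
zero (s+617): 617 + j62 → |·| = √(617²+62²) = √384533 ≈ 620.11, ∠ = arctan(62/617) ≈ 5.74°
zero at origin: s = j62 → |·| = 62, ∠ = 90.00°
pole (s+100): 100 + j62 → |·| = √(100²+62²) = √13844 ≈ 117.66, ∠ = arctan(62/100) ≈ 31.80°
pole (s+957): 957 + j62 → |·| = √(957²+62²) = √919693 ≈ 959.01, ∠ = arctan(62/957) ≈ 3.71°
pole (s+1000): 1000 + j62 → |·| = √(1000²+62²) = √1003844 ≈ 1001.9, ∠ = arctan(62/1000) ≈ 3.55°
|G| = 50 · 38447 / 1.1305e+08 ≈ 0.017004
Gain = 20 log₁₀(0.017004) ≈ -35.39 dB
∠G = 95.74° − 39.06° = 56.68°

-35.4 dB, 56.7°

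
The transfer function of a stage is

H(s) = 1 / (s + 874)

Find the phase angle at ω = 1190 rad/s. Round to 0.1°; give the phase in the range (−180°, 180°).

-53.7°

At s = jω = j1190:
pole (s+874): 874 + j1190 → |·| = √(874²+1190²) = √2179976 ≈ 1476.5, ∠ = arctan(1190/874) ≈ 53.70°
∠H = 0.00° − 53.70° = -53.70°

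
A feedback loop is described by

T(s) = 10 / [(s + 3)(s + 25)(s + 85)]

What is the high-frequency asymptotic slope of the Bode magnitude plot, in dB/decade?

Each pole contributes −20 dB/decade at high frequency; each zero contributes +20 dB/decade.
Net: 0 zero(s) − 3 pole(s) → -60 dB/decade.

-60 dB/decade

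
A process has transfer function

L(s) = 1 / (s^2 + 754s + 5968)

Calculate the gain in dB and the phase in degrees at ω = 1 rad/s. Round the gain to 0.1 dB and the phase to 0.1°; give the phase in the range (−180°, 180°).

-75.6 dB, -7.2°

Substitute s = j1:
Numerator: 1 = 1 + j0
Denominator: (j1)^2 + 754(j1) + 5968 = 5967 + j754
|N| = √(1² + 0²) ≈ 1, ∠N ≈ 0.00°
|D| = √(5967² + 754²) ≈ 6014.4, ∠D ≈ 7.20°
|L| = 1 / 6014.4 ≈ 0.00016627
Gain = 20 log₁₀(0.00016627) ≈ -75.58 dB
∠L = 0.00° − 7.20° = -7.20°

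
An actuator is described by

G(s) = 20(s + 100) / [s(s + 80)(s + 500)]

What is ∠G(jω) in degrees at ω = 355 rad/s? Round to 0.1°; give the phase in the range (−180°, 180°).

At s = jω = j355:
zero (s+100): 100 + j355 → |·| = √(100²+355²) = √136025 ≈ 368.82, ∠ = arctan(355/100) ≈ 74.27°
pole (s+80): 80 + j355 → |·| = √(80²+355²) = √132425 ≈ 363.9, ∠ = arctan(355/80) ≈ 77.30°
pole (s+500): 500 + j355 → |·| = √(500²+355²) = √376025 ≈ 613.21, ∠ = arctan(355/500) ≈ 35.37°
pole at origin: |s| = 355, ∠ = 90.00° (in denominator)
∠G = 74.27° − 202.67° = -128.40°

-128.4°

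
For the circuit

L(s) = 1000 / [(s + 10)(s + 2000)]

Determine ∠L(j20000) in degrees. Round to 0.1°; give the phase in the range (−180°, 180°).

At s = jω = j20000:
pole (s+10): 10 + j20000 → |·| = √(10²+20000²) = √400000100 ≈ 20000, ∠ = arctan(20000/10) ≈ 89.97°
pole (s+2000): 2000 + j20000 → |·| = √(2000²+20000²) = √404000000 ≈ 20100, ∠ = arctan(20000/2000) ≈ 84.29°
∠L = 0.00° − 174.26° = -174.26°

-174.3°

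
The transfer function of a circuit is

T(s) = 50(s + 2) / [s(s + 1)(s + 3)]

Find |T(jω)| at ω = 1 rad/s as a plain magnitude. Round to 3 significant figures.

25.0

At s = jω = j1:
zero (s+2): 2 + j1 → |·| = √(2²+1²) = √5 ≈ 2.2361, ∠ = arctan(1/2) ≈ 26.57°
pole (s+1): 1 + j1 → |·| = √(1²+1²) = √2 ≈ 1.4142, ∠ = arctan(1/1) ≈ 45.00°
pole (s+3): 3 + j1 → |·| = √(3²+1²) = √10 ≈ 3.1623, ∠ = arctan(1/3) ≈ 18.43°
pole at origin: |s| = 1, ∠ = 90.00° (in denominator)
|T| = 50 · 2.2361 / 4.4721 ≈ 25.001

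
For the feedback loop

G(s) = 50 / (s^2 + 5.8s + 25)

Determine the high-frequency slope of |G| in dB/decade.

-40 dB/decade

Each pole contributes −20 dB/decade at high frequency; each zero contributes +20 dB/decade.
Net: 0 zero(s) − 2 pole(s) → -40 dB/decade.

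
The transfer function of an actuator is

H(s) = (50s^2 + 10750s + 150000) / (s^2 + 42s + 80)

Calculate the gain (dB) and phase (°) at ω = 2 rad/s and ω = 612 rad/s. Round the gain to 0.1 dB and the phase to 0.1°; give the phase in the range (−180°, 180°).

Substitute s = j2:
Numerator: 50(j2)^2 + 10750(j2) + 150000 = 149800 + j21500
Denominator: (j2)^2 + 42(j2) + 80 = 76 + j84
|N| = √(149800² + 21500²) ≈ 1.5134e+05, ∠N ≈ 8.17°
|D| = √(76² + 84²) ≈ 113.28, ∠D ≈ 47.86°
|H| = 1.5134e+05 / 113.28 ≈ 1336
Gain = 20 log₁₀(1336) ≈ 62.52 dB
∠H = 8.17° − 47.86° = -39.69°

Substitute s = j612:
Numerator: 50(j612)^2 + 10750(j612) + 150000 = -18577200 + j6579000
Denominator: (j612)^2 + 42(j612) + 80 = -374464 + j25704
|N| = √(18577200² + 6579000²) ≈ 1.9708e+07, ∠N ≈ 160.50°
|D| = √(374464² + 25704²) ≈ 3.7535e+05, ∠D ≈ 176.07°
|H| = 1.9708e+07 / 3.7535e+05 ≈ 52.506
Gain = 20 log₁₀(52.506) ≈ 34.40 dB
∠H = 160.50° − 176.07° = -15.57°

ω = 2: 62.5 dB, -39.7°; ω = 612: 34.4 dB, -15.6°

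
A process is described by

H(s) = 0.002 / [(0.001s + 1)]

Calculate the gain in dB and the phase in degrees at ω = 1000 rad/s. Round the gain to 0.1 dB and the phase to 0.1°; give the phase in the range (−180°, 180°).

-57.0 dB, -45.0°

At ω = 1000 rad/s:
pole (1 + j1000·0.001) = 1 + j1 → |·| ≈ 1.4142, ∠ ≈ 45.00°
|H| = 0.002 · 1 / (1.4142) ≈ 0.0014142
Gain = 20 log₁₀(0.0014142) ≈ -56.99 dB
∠H = (0°) − (45.00°) = -45.00°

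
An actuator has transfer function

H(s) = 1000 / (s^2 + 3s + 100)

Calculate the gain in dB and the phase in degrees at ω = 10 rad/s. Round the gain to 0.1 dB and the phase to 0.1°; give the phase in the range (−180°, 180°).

At s = jω = j10:
quadratic: (j10)² + 3·j10 + 100 = 0 + j30 → |·| ≈ 30, ∠ ≈ 90.00°
|H| = 1000 / 30 ≈ 33.333
Gain = 20 log₁₀(33.333) ≈ 30.46 dB
∠H = 0.00° − 90.00° = -90.00°

30.5 dB, -90.0°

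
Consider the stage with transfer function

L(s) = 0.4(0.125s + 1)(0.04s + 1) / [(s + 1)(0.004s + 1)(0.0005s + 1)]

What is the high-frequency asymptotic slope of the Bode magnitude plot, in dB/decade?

Each pole contributes −20 dB/decade at high frequency; each zero contributes +20 dB/decade.
Net: 2 zero(s) − 3 pole(s) → -20 dB/decade.

-20 dB/decade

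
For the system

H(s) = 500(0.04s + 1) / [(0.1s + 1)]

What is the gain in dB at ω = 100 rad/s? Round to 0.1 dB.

At ω = 100 rad/s:
zero (1 + j100·0.04) = 1 + j4 → |·| ≈ 4.1231, ∠ ≈ 75.96°
pole (1 + j100·0.1) = 1 + j10 → |·| ≈ 10.05, ∠ ≈ 84.29°
|H| = 500 · 4.1231 / (10.05) ≈ 205.13
Gain = 20 log₁₀(205.13) ≈ 46.24 dB

46.2 dB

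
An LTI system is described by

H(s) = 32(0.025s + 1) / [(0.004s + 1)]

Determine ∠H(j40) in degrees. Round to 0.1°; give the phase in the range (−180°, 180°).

At ω = 40 rad/s:
zero (1 + j40·0.025) = 1 + j1 → |·| ≈ 1.4142, ∠ ≈ 45.00°
pole (1 + j40·0.004) = 1 + j0.16 → |·| ≈ 1.0127, ∠ ≈ 9.09°
∠H = (45.00°) − (9.09°) = 35.91°

35.9°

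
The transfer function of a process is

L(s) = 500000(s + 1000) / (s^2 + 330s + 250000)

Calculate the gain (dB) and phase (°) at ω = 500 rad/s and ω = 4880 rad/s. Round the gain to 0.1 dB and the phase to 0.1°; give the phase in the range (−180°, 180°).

ω = 500: 70.6 dB, -63.4°; ω = 4880: 40.5 dB, -97.7°

At s = jω = j500:
zero (s+1000): 1000 + j500 → |·| = √(1000²+500²) = √1250000 ≈ 1118, ∠ = arctan(500/1000) ≈ 26.57°
quadratic: (j500)² + 330·j500 + 250000 = 0 + j165000 → |·| ≈ 1.65e+05, ∠ ≈ 90.00°
|L| = 500000 · 1118 / 1.65e+05 ≈ 3387.9
Gain = 20 log₁₀(3387.9) ≈ 70.60 dB
∠L = 26.57° − 90.00° = -63.43°

At s = jω = j4880:
zero (s+1000): 1000 + j4880 → |·| = √(1000²+4880²) = √24814400 ≈ 4981.4, ∠ = arctan(4880/1000) ≈ 78.42°
quadratic: (j4880)² + 330·j4880 + 250000 = -23564400 + j1610400 → |·| ≈ 2.3619e+07, ∠ ≈ 176.09°
|L| = 500000 · 4981.4 / 2.3619e+07 ≈ 105.45
Gain = 20 log₁₀(105.45) ≈ 40.46 dB
∠L = 78.42° − 176.09° = -97.67°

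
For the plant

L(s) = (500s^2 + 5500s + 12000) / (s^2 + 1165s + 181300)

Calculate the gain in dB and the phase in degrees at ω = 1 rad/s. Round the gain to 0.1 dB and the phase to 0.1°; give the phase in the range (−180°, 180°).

-23.1 dB, 25.2°

Substitute s = j1:
Numerator: 500(j1)^2 + 5500(j1) + 12000 = 11500 + j5500
Denominator: (j1)^2 + 1165(j1) + 181300 = 181299 + j1165
|N| = √(11500² + 5500²) ≈ 12748, ∠N ≈ 25.56°
|D| = √(181299² + 1165²) ≈ 1.813e+05, ∠D ≈ 0.37°
|L| = 12748 / 1.813e+05 ≈ 0.070314
Gain = 20 log₁₀(0.070314) ≈ -23.06 dB
∠L = 25.56° − 0.37° = 25.19°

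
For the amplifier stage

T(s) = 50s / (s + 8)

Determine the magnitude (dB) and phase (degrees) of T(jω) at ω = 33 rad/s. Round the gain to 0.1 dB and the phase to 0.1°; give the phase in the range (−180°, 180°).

33.7 dB, 13.6°

At s = jω = j33:
zero at origin: s = j33 → |·| = 33, ∠ = 90.00°
pole (s+8): 8 + j33 → |·| = √(8²+33²) = √1153 ≈ 33.956, ∠ = arctan(33/8) ≈ 76.37°
|T| = 50 · 33 / 33.956 ≈ 48.592
Gain = 20 log₁₀(48.592) ≈ 33.73 dB
∠T = 90.00° − 76.37° = 13.63°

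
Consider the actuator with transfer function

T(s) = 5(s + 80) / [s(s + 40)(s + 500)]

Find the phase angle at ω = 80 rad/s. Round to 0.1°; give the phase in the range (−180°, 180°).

-117.5°

At s = jω = j80:
zero (s+80): 80 + j80 → |·| = √(80²+80²) = √12800 ≈ 113.14, ∠ = arctan(80/80) ≈ 45.00°
pole (s+40): 40 + j80 → |·| = √(40²+80²) = √8000 ≈ 89.443, ∠ = arctan(80/40) ≈ 63.43°
pole (s+500): 500 + j80 → |·| = √(500²+80²) = √256400 ≈ 506.36, ∠ = arctan(80/500) ≈ 9.09°
pole at origin: |s| = 80, ∠ = 90.00° (in denominator)
∠T = 45.00° − 162.52° = -117.52°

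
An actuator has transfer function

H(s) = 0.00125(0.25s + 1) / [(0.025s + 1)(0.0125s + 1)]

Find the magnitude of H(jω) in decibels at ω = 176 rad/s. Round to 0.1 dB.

-45.9 dB

At ω = 176 rad/s:
zero (1 + j176·0.25) = 1 + j44 → |·| ≈ 44.011, ∠ ≈ 88.70°
pole (1 + j176·0.025) = 1 + j4.4 → |·| ≈ 4.5122, ∠ ≈ 77.20°
pole (1 + j176·0.0125) = 1 + j2.2 → |·| ≈ 2.4166, ∠ ≈ 65.56°
|H| = 0.00125 · 44.011 / (4.5122 · 2.4166) ≈ 0.0050452
Gain = 20 log₁₀(0.0050452) ≈ -45.94 dB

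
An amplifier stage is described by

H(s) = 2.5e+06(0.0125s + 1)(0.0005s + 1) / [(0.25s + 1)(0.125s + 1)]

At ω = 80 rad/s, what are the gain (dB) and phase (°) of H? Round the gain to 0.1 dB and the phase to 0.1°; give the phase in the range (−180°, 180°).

At ω = 80 rad/s:
zero (1 + j80·0.0125) = 1 + j1 → |·| ≈ 1.4142, ∠ ≈ 45.00°
zero (1 + j80·0.0005) = 1 + j0.04 → |·| ≈ 1.0008, ∠ ≈ 2.29°
pole (1 + j80·0.25) = 1 + j20 → |·| ≈ 20.025, ∠ ≈ 87.14°
pole (1 + j80·0.125) = 1 + j10 → |·| ≈ 10.05, ∠ ≈ 84.29°
|H| = 2.5e+06 · 1.4142 · 1.0008 / (20.025 · 10.05) ≈ 17582
Gain = 20 log₁₀(17582) ≈ 84.90 dB
∠H = (45.00° + 2.29°) − (87.14° + 84.29°) = -124.14°

84.9 dB, -124.1°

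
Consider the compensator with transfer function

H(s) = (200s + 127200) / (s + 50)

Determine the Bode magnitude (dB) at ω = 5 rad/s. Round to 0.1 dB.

68.1 dB

Substitute s = j5:
Numerator: 200(j5) + 127200 = 127200 + j1000
Denominator: (j5) + 50 = 50 + j5
|N| = √(127200² + 1000²) ≈ 1.272e+05, ∠N ≈ 0.45°
|D| = √(50² + 5²) ≈ 50.249, ∠D ≈ 5.71°
|H| = 1.272e+05 / 50.249 ≈ 2531.4
Gain = 20 log₁₀(2531.4) ≈ 68.07 dB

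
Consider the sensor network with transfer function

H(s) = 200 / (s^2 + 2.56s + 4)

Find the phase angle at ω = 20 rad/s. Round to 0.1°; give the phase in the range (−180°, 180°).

At s = jω = j20:
quadratic: (j20)² + 2.56·j20 + 4 = -396 + j51.2 → |·| ≈ 399.3, ∠ ≈ 172.63°
∠H = 0.00° − 172.63° = -172.63°

-172.6°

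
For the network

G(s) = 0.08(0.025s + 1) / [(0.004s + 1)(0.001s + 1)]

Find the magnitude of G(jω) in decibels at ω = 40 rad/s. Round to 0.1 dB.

-19.0 dB

At ω = 40 rad/s:
zero (1 + j40·0.025) = 1 + j1 → |·| ≈ 1.4142, ∠ ≈ 45.00°
pole (1 + j40·0.004) = 1 + j0.16 → |·| ≈ 1.0127, ∠ ≈ 9.09°
pole (1 + j40·0.001) = 1 + j0.04 → |·| ≈ 1.0008, ∠ ≈ 2.29°
|G| = 0.08 · 1.4142 / (1.0127 · 1.0008) ≈ 0.11163
Gain = 20 log₁₀(0.11163) ≈ -19.04 dB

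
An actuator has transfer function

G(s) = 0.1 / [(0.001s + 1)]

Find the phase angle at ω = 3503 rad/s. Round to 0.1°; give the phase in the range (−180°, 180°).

At ω = 3503 rad/s:
pole (1 + j3503·0.001) = 1 + j3.503 → |·| ≈ 3.6429, ∠ ≈ 74.07°
∠G = (0°) − (74.07°) = -74.07°

-74.1°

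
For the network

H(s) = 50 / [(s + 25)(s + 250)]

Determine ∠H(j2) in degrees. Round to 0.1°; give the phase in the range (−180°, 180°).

-5.0°

At s = jω = j2:
pole (s+25): 25 + j2 → |·| = √(25²+2²) = √629 ≈ 25.08, ∠ = arctan(2/25) ≈ 4.57°
pole (s+250): 250 + j2 → |·| = √(250²+2²) = √62504 ≈ 250.01, ∠ = arctan(2/250) ≈ 0.46°
∠H = 0.00° − 5.03° = -5.03°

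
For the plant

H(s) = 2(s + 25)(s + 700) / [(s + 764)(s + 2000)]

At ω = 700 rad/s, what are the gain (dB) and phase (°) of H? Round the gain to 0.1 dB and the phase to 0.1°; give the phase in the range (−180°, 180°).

At s = jω = j700:
zero (s+25): 25 + j700 → |·| = √(25²+700²) = √490625 ≈ 700.45, ∠ = arctan(700/25) ≈ 87.95°
zero (s+700): 700 + j700 → |·| = √(700²+700²) = √980000 ≈ 989.95, ∠ = arctan(700/700) ≈ 45.00°
pole (s+764): 764 + j700 → |·| = √(764²+700²) = √1073696 ≈ 1036.2, ∠ = arctan(700/764) ≈ 42.50°
pole (s+2000): 2000 + j700 → |·| = √(2000²+700²) = √4490000 ≈ 2119, ∠ = arctan(700/2000) ≈ 19.29°
|H| = 2 · 6.9341e+05 / 2.1957e+06 ≈ 0.63161
Gain = 20 log₁₀(0.63161) ≈ -3.99 dB
∠H = 132.95° − 61.79° = 71.16°

-4.0 dB, 71.2°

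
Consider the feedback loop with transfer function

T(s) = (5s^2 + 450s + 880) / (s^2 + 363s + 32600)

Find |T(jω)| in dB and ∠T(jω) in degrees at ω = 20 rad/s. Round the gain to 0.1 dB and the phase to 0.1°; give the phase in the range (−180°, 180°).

Substitute s = j20:
Numerator: 5(j20)^2 + 450(j20) + 880 = -1120 + j9000
Denominator: (j20)^2 + 363(j20) + 32600 = 32200 + j7260
|N| = √(1120² + 9000²) ≈ 9069.4, ∠N ≈ 97.09°
|D| = √(32200² + 7260²) ≈ 33008, ∠D ≈ 12.71°
|T| = 9069.4 / 33008 ≈ 0.27476
Gain = 20 log₁₀(0.27476) ≈ -11.22 dB
∠T = 97.09° − 12.71° = 84.38°

-11.2 dB, 84.4°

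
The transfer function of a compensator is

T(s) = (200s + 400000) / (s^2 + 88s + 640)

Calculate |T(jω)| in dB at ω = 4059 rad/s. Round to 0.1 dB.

-25.2 dB

Substitute s = j4059:
Numerator: 200(j4059) + 400000 = 400000 + j811800
Denominator: (j4059)^2 + 88(j4059) + 640 = -16474841 + j357192
|N| = √(400000² + 811800²) ≈ 9.05e+05, ∠N ≈ 63.77°
|D| = √(16474841² + 357192²) ≈ 1.6479e+07, ∠D ≈ 178.76°
|T| = 9.05e+05 / 1.6479e+07 ≈ 0.054918
Gain = 20 log₁₀(0.054918) ≈ -25.21 dB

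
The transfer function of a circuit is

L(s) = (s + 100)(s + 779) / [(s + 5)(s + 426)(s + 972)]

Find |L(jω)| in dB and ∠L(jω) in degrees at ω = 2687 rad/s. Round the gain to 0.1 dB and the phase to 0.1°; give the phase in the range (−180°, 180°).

-68.9 dB, -79.3°

At s = jω = j2687:
zero (s+100): 100 + j2687 → |·| = √(100²+2687²) = √7229969 ≈ 2688.9, ∠ = arctan(2687/100) ≈ 87.87°
zero (s+779): 779 + j2687 → |·| = √(779²+2687²) = √7826810 ≈ 2797.6, ∠ = arctan(2687/779) ≈ 73.83°
pole (s+5): 5 + j2687 → |·| = √(5²+2687²) = √7219994 ≈ 2687, ∠ = arctan(2687/5) ≈ 89.89°
pole (s+426): 426 + j2687 → |·| = √(426²+2687²) = √7401445 ≈ 2720.6, ∠ = arctan(2687/426) ≈ 80.99°
pole (s+972): 972 + j2687 → |·| = √(972²+2687²) = √8164753 ≈ 2857.4, ∠ = arctan(2687/972) ≈ 70.11°
|L| = 1 · 7.5225e+06 / 2.0888e+10 ≈ 0.00036014
Gain = 20 log₁₀(0.00036014) ≈ -68.87 dB
∠L = 161.70° − 240.99° = -79.29°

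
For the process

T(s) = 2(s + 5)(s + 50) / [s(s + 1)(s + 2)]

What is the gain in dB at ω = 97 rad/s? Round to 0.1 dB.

-32.7 dB

At s = jω = j97:
zero (s+5): 5 + j97 → |·| = √(5²+97²) = √9434 ≈ 97.129, ∠ = arctan(97/5) ≈ 87.05°
zero (s+50): 50 + j97 → |·| = √(50²+97²) = √11909 ≈ 109.13, ∠ = arctan(97/50) ≈ 62.73°
pole (s+1): 1 + j97 → |·| = √(1²+97²) = √9410 ≈ 97.005, ∠ = arctan(97/1) ≈ 89.41°
pole (s+2): 2 + j97 → |·| = √(2²+97²) = √9413 ≈ 97.021, ∠ = arctan(97/2) ≈ 88.82°
pole at origin: |s| = 97, ∠ = 90.00° (in denominator)
|T| = 2 · 10600 / 9.1292e+05 ≈ 0.023222
Gain = 20 log₁₀(0.023222) ≈ -32.68 dB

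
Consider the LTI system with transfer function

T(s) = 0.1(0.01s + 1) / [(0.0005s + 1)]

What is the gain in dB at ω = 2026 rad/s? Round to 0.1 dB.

At ω = 2026 rad/s:
zero (1 + j2026·0.01) = 1 + j20.26 → |·| ≈ 20.285, ∠ ≈ 87.17°
pole (1 + j2026·0.0005) = 1 + j1.013 → |·| ≈ 1.4234, ∠ ≈ 45.37°
|T| = 0.1 · 20.285 / (1.4234) ≈ 1.4251
Gain = 20 log₁₀(1.4251) ≈ 3.08 dB

3.1 dB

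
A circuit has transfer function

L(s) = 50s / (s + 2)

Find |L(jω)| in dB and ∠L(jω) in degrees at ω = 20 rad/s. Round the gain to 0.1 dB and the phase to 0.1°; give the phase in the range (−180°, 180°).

33.9 dB, 5.7°

At s = jω = j20:
zero at origin: s = j20 → |·| = 20, ∠ = 90.00°
pole (s+2): 2 + j20 → |·| = √(2²+20²) = √404 ≈ 20.1, ∠ = arctan(20/2) ≈ 84.29°
|L| = 50 · 20 / 20.1 ≈ 49.751
Gain = 20 log₁₀(49.751) ≈ 33.94 dB
∠L = 90.00° − 84.29° = 5.71°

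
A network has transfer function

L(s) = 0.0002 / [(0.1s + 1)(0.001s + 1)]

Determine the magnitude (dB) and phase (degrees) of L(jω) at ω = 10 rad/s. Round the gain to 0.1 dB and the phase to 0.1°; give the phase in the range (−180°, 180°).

-77.0 dB, -45.6°

At ω = 10 rad/s:
pole (1 + j10·0.1) = 1 + j1 → |·| ≈ 1.4142, ∠ ≈ 45.00°
pole (1 + j10·0.001) = 1 + j0.01 → |·| ≈ 1, ∠ ≈ 0.57°
|L| = 0.0002 · 1 / (1.4142 · 1) ≈ 0.00014142
Gain = 20 log₁₀(0.00014142) ≈ -76.99 dB
∠L = (0°) − (45.00° + 0.57°) = -45.57°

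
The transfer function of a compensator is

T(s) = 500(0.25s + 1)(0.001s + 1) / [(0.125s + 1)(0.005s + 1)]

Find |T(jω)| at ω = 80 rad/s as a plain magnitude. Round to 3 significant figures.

At ω = 80 rad/s:
zero (1 + j80·0.25) = 1 + j20 → |·| ≈ 20.025, ∠ ≈ 87.14°
zero (1 + j80·0.001) = 1 + j0.08 → |·| ≈ 1.0032, ∠ ≈ 4.57°
pole (1 + j80·0.125) = 1 + j10 → |·| ≈ 10.05, ∠ ≈ 84.29°
pole (1 + j80·0.005) = 1 + j0.4 → |·| ≈ 1.077, ∠ ≈ 21.80°
|T| = 500 · 20.025 · 1.0032 / (10.05 · 1.077) ≈ 928

928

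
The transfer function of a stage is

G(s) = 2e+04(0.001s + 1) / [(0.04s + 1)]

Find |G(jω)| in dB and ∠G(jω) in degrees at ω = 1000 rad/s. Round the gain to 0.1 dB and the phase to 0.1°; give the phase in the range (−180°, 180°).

At ω = 1000 rad/s:
zero (1 + j1000·0.001) = 1 + j1 → |·| ≈ 1.4142, ∠ ≈ 45.00°
pole (1 + j1000·0.04) = 1 + j40 → |·| ≈ 40.012, ∠ ≈ 88.57°
|G| = 2e+04 · 1.4142 / (40.012) ≈ 706.89
Gain = 20 log₁₀(706.89) ≈ 56.99 dB
∠G = (45.00°) − (88.57°) = -43.57°

57.0 dB, -43.6°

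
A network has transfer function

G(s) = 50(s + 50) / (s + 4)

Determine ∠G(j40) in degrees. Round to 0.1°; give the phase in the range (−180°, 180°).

-45.6°

At s = jω = j40:
zero (s+50): 50 + j40 → |·| = √(50²+40²) = √4100 ≈ 64.031, ∠ = arctan(40/50) ≈ 38.66°
pole (s+4): 4 + j40 → |·| = √(4²+40²) = √1616 ≈ 40.2, ∠ = arctan(40/4) ≈ 84.29°
∠G = 38.66° − 84.29° = -45.63°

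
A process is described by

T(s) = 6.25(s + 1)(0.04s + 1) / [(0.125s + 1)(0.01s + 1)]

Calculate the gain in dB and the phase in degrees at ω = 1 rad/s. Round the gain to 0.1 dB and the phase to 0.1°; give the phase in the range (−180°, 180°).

18.9 dB, 39.6°

At ω = 1 rad/s:
zero (1 + j1·1) = 1 + j1 → |·| ≈ 1.4142, ∠ ≈ 45.00°
zero (1 + j1·0.04) = 1 + j0.04 → |·| ≈ 1.0008, ∠ ≈ 2.29°
pole (1 + j1·0.125) = 1 + j0.125 → |·| ≈ 1.0078, ∠ ≈ 7.13°
pole (1 + j1·0.01) = 1 + j0.01 → |·| ≈ 1, ∠ ≈ 0.57°
|T| = 6.25 · 1.4142 · 1.0008 / (1.0078 · 1) ≈ 8.7774
Gain = 20 log₁₀(8.7774) ≈ 18.87 dB
∠T = (45.00° + 2.29°) − (7.13° + 0.57°) = 39.59°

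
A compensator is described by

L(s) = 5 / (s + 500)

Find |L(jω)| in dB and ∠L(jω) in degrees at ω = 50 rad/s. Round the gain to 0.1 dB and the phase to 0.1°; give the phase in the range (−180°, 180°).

Substitute s = j50:
Numerator: 5 = 5 + j0
Denominator: (j50) + 500 = 500 + j50
|N| = √(5² + 0²) ≈ 5, ∠N ≈ 0.00°
|D| = √(500² + 50²) ≈ 502.49, ∠D ≈ 5.71°
|L| = 5 / 502.49 ≈ 0.0099504
Gain = 20 log₁₀(0.0099504) ≈ -40.04 dB
∠L = 0.00° − 5.71° = -5.71°

-40.0 dB, -5.7°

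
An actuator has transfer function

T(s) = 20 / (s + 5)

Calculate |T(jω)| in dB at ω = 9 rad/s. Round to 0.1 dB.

At s = jω = j9:
pole (s+5): 5 + j9 → |·| = √(5²+9²) = √106 ≈ 10.296, ∠ = arctan(9/5) ≈ 60.95°
|T| = 20 / 10.296 ≈ 1.9425
Gain = 20 log₁₀(1.9425) ≈ 5.77 dB

5.8 dB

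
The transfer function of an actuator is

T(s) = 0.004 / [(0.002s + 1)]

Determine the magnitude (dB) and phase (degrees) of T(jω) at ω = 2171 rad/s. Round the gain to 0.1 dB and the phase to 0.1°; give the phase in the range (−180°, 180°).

-60.9 dB, -77.0°

At ω = 2171 rad/s:
pole (1 + j2171·0.002) = 1 + j4.342 → |·| ≈ 4.4557, ∠ ≈ 77.03°
|T| = 0.004 · 1 / (4.4557) ≈ 0.00089773
Gain = 20 log₁₀(0.00089773) ≈ -60.94 dB
∠T = (0°) − (77.03°) = -77.03°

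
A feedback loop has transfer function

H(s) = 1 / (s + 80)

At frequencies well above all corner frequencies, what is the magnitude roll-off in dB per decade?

Each pole contributes −20 dB/decade at high frequency; each zero contributes +20 dB/decade.
Net: 0 zero(s) − 1 pole(s) → -20 dB/decade.

-20 dB/decade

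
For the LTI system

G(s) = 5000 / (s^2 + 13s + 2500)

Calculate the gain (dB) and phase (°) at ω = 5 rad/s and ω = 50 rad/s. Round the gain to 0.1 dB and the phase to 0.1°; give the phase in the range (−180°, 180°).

ω = 5: 6.1 dB, -1.5°; ω = 50: 17.7 dB, -90.0°

At s = jω = j5:
quadratic: (j5)² + 13·j5 + 2500 = 2475 + j65 → |·| ≈ 2475.9, ∠ ≈ 1.50°
|G| = 5000 / 2475.9 ≈ 2.0195
Gain = 20 log₁₀(2.0195) ≈ 6.10 dB
∠G = 0.00° − 1.50° = -1.50°

At s = jω = j50:
quadratic: (j50)² + 13·j50 + 2500 = 0 + j650 → |·| ≈ 650, ∠ ≈ 90.00°
|G| = 5000 / 650 ≈ 7.6923
Gain = 20 log₁₀(7.6923) ≈ 17.72 dB
∠G = 0.00° − 90.00° = -90.00°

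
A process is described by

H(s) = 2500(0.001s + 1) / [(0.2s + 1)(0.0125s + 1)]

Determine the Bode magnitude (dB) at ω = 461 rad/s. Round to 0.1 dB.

At ω = 461 rad/s:
zero (1 + j461·0.001) = 1 + j0.461 → |·| ≈ 1.1011, ∠ ≈ 24.75°
pole (1 + j461·0.2) = 1 + j92.2 → |·| ≈ 92.205, ∠ ≈ 89.38°
pole (1 + j461·0.0125) = 1 + j5.7625 → |·| ≈ 5.8486, ∠ ≈ 80.16°
|H| = 2500 · 1.1011 / (92.205 · 5.8486) ≈ 5.1046
Gain = 20 log₁₀(5.1046) ≈ 14.16 dB

14.2 dB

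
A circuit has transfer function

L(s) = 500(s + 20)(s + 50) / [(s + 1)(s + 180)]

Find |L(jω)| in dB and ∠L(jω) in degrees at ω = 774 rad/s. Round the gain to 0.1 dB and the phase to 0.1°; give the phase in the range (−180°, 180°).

At s = jω = j774:
zero (s+20): 20 + j774 → |·| = √(20²+774²) = √599476 ≈ 774.26, ∠ = arctan(774/20) ≈ 88.52°
zero (s+50): 50 + j774 → |·| = √(50²+774²) = √601576 ≈ 775.61, ∠ = arctan(774/50) ≈ 86.30°
pole (s+1): 1 + j774 → |·| = √(1²+774²) = √599077 ≈ 774, ∠ = arctan(774/1) ≈ 89.93°
pole (s+180): 180 + j774 → |·| = √(180²+774²) = √631476 ≈ 794.65, ∠ = arctan(774/180) ≈ 76.91°
|L| = 500 · 6.0052e+05 / 6.1506e+05 ≈ 488.18
Gain = 20 log₁₀(488.18) ≈ 53.77 dB
∠L = 174.82° − 166.84° = 7.98°

53.8 dB, 8.0°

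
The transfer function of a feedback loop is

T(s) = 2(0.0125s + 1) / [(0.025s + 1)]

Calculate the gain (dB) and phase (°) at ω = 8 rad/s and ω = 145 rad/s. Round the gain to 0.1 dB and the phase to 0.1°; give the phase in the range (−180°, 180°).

ω = 8: 5.9 dB, -5.6°; ω = 145: 0.8 dB, -13.5°

At ω = 8 rad/s:
zero (1 + j8·0.0125) = 1 + j0.1 → |·| ≈ 1.005, ∠ ≈ 5.71°
pole (1 + j8·0.025) = 1 + j0.2 → |·| ≈ 1.0198, ∠ ≈ 11.31°
|T| = 2 · 1.005 / (1.0198) ≈ 1.971
Gain = 20 log₁₀(1.971) ≈ 5.89 dB
∠T = (5.71°) − (11.31°) = -5.60°

At ω = 145 rad/s:
zero (1 + j145·0.0125) = 1 + j1.8125 → |·| ≈ 2.0701, ∠ ≈ 61.11°
pole (1 + j145·0.025) = 1 + j3.625 → |·| ≈ 3.7604, ∠ ≈ 74.58°
|T| = 2 · 2.0701 / (3.7604) ≈ 1.101
Gain = 20 log₁₀(1.101) ≈ 0.84 dB
∠T = (61.11°) − (74.58°) = -13.47°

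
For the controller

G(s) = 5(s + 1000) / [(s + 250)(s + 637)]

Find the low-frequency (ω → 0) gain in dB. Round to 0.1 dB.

-30.1 dB

G(0) = 5·1000 / (250·637) ≈ 0.031397
20 log₁₀(0.031397) ≈ -30.06 dB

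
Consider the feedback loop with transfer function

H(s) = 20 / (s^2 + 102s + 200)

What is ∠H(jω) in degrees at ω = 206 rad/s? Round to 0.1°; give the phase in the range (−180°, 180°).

-153.6°

Substitute s = j206:
Numerator: 20 = 20 + j0
Denominator: (j206)^2 + 102(j206) + 200 = -42236 + j21012
|N| = √(20² + 0²) ≈ 20, ∠N ≈ 0.00°
|D| = √(42236² + 21012²) ≈ 47174, ∠D ≈ 153.55°
∠H = 0.00° − 153.55° = -153.55°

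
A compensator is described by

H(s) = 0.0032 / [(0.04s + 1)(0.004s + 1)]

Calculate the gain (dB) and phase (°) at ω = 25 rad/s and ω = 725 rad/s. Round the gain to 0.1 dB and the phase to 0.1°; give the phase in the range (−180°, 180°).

At ω = 25 rad/s:
pole (1 + j25·0.04) = 1 + j1 → |·| ≈ 1.4142, ∠ ≈ 45.00°
pole (1 + j25·0.004) = 1 + j0.1 → |·| ≈ 1.005, ∠ ≈ 5.71°
|H| = 0.0032 · 1 / (1.4142 · 1.005) ≈ 0.0022515
Gain = 20 log₁₀(0.0022515) ≈ -52.95 dB
∠H = (0°) − (45.00° + 5.71°) = -50.71°

At ω = 725 rad/s:
pole (1 + j725·0.04) = 1 + j29 → |·| ≈ 29.017, ∠ ≈ 88.03°
pole (1 + j725·0.004) = 1 + j2.9 → |·| ≈ 3.0676, ∠ ≈ 70.97°
|H| = 0.0032 · 1 / (29.017 · 3.0676) ≈ 3.595e-05
Gain = 20 log₁₀(3.595e-05) ≈ -88.89 dB
∠H = (0°) − (88.03° + 70.97°) = -159.00°

ω = 25: -53.0 dB, -50.7°; ω = 725: -88.9 dB, -159.0°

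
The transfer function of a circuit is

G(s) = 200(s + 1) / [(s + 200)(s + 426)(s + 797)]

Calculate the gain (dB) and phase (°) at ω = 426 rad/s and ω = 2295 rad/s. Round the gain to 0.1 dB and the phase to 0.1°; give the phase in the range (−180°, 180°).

ω = 426: -69.6 dB, -48.1°; ω = 2295: -89.1 dB, -145.4°

At s = jω = j426:
zero (s+1): 1 + j426 → |·| = √(1²+426²) = √181477 ≈ 426, ∠ = arctan(426/1) ≈ 89.87°
pole (s+200): 200 + j426 → |·| = √(200²+426²) = √221476 ≈ 470.61, ∠ = arctan(426/200) ≈ 64.85°
pole (s+426): 426 + j426 → |·| = √(426²+426²) = √362952 ≈ 602.45, ∠ = arctan(426/426) ≈ 45.00°
pole (s+797): 797 + j426 → |·| = √(797²+426²) = √816685 ≈ 903.71, ∠ = arctan(426/797) ≈ 28.12°
|G| = 200 · 426 / 2.5622e+08 ≈ 0.00033253
Gain = 20 log₁₀(0.00033253) ≈ -69.56 dB
∠G = 89.87° − 137.97° = -48.10°

At s = jω = j2295:
zero (s+1): 1 + j2295 → |·| = √(1²+2295²) = √5267026 ≈ 2295, ∠ = arctan(2295/1) ≈ 89.98°
pole (s+200): 200 + j2295 → |·| = √(200²+2295²) = √5307025 ≈ 2303.7, ∠ = arctan(2295/200) ≈ 85.02°
pole (s+426): 426 + j2295 → |·| = √(426²+2295²) = √5448501 ≈ 2334.2, ∠ = arctan(2295/426) ≈ 79.48°
pole (s+797): 797 + j2295 → |·| = √(797²+2295²) = √5902234 ≈ 2429.5, ∠ = arctan(2295/797) ≈ 70.85°
|G| = 200 · 2295 / 1.3064e+10 ≈ 3.5135e-05
Gain = 20 log₁₀(3.5135e-05) ≈ -89.09 dB
∠G = 89.98° − 235.35° = -145.37°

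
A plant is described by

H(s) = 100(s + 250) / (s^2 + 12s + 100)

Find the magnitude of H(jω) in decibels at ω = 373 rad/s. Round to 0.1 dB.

-9.8 dB

At s = jω = j373:
zero (s+250): 250 + j373 → |·| = √(250²+373²) = √201629 ≈ 449.03, ∠ = arctan(373/250) ≈ 56.17°
quadratic: (j373)² + 12·j373 + 100 = -139029 + j4476 → |·| ≈ 1.391e+05, ∠ ≈ 178.16°
|H| = 100 · 449.03 / 1.391e+05 ≈ 0.32281
Gain = 20 log₁₀(0.32281) ≈ -9.82 dB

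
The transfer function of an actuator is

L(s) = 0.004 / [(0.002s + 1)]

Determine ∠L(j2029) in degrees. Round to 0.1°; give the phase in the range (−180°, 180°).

-76.2°

At ω = 2029 rad/s:
pole (1 + j2029·0.002) = 1 + j4.058 → |·| ≈ 4.1794, ∠ ≈ 76.16°
∠L = (0°) − (76.16°) = -76.16°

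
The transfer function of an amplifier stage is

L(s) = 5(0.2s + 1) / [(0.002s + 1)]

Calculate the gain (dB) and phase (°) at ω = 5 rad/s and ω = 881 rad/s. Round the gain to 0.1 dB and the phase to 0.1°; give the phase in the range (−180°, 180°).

At ω = 5 rad/s:
zero (1 + j5·0.2) = 1 + j1 → |·| ≈ 1.4142, ∠ ≈ 45.00°
pole (1 + j5·0.002) = 1 + j0.01 → |·| ≈ 1, ∠ ≈ 0.57°
|L| = 5 · 1.4142 / (1) ≈ 7.071
Gain = 20 log₁₀(7.071) ≈ 16.99 dB
∠L = (45.00°) − (0.57°) = 44.43°

At ω = 881 rad/s:
zero (1 + j881·0.2) = 1 + j176.2 → |·| ≈ 176.2, ∠ ≈ 89.67°
pole (1 + j881·0.002) = 1 + j1.762 → |·| ≈ 2.026, ∠ ≈ 60.42°
|L| = 5 · 176.2 / (2.026) ≈ 434.85
Gain = 20 log₁₀(434.85) ≈ 52.77 dB
∠L = (89.67°) − (60.42°) = 29.25°

ω = 5: 17.0 dB, 44.4°; ω = 881: 52.8 dB, 29.3°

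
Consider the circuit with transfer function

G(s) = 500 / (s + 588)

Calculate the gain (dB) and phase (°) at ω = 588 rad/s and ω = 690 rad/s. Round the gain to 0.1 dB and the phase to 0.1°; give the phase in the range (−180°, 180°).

ω = 588: -4.4 dB, -45.0°; ω = 690: -5.2 dB, -49.6°

Substitute s = j588:
Numerator: 500 = 500 + j0
Denominator: (j588) + 588 = 588 + j588
|N| = √(500² + 0²) ≈ 500, ∠N ≈ 0.00°
|D| = √(588² + 588²) ≈ 831.56, ∠D ≈ 45.00°
|G| = 500 / 831.56 ≈ 0.60128
Gain = 20 log₁₀(0.60128) ≈ -4.42 dB
∠G = 0.00° − 45.00° = -45.00°

Substitute s = j690:
Numerator: 500 = 500 + j0
Denominator: (j690) + 588 = 588 + j690
|N| = √(500² + 0²) ≈ 500, ∠N ≈ 0.00°
|D| = √(588² + 690²) ≈ 906.56, ∠D ≈ 49.56°
|G| = 500 / 906.56 ≈ 0.55154
Gain = 20 log₁₀(0.55154) ≈ -5.17 dB
∠G = 0.00° − 49.56° = -49.56°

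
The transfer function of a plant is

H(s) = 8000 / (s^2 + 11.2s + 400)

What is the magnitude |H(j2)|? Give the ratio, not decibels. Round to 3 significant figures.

At s = jω = j2:
quadratic: (j2)² + 11.2·j2 + 400 = 396 + j22.4 → |·| ≈ 396.63, ∠ ≈ 3.24°
|H| = 8000 / 396.63 ≈ 20.17

20.2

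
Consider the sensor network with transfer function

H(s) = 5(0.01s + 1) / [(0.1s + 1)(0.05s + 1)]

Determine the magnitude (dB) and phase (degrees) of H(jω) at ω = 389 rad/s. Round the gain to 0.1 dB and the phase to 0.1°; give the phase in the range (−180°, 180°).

-31.5 dB, -100.0°

At ω = 389 rad/s:
zero (1 + j389·0.01) = 1 + j3.89 → |·| ≈ 4.0165, ∠ ≈ 75.58°
pole (1 + j389·0.1) = 1 + j38.9 → |·| ≈ 38.913, ∠ ≈ 88.53°
pole (1 + j389·0.05) = 1 + j19.45 → |·| ≈ 19.476, ∠ ≈ 87.06°
|H| = 5 · 4.0165 / (38.913 · 19.476) ≈ 0.026499
Gain = 20 log₁₀(0.026499) ≈ -31.54 dB
∠H = (75.58°) − (88.53° + 87.06°) = -100.01°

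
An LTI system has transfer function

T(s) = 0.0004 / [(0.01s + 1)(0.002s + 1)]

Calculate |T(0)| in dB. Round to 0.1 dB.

T(0) = 0.0004 · 1 / 1 = 0.0004
20 log₁₀(0.0004) ≈ -67.96 dB

-68.0 dB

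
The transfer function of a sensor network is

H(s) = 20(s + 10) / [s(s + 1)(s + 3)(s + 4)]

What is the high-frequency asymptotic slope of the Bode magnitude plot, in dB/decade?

Each pole contributes −20 dB/decade at high frequency; each zero contributes +20 dB/decade.
Net: 1 zero(s) − 4 pole(s) → -60 dB/decade.

-60 dB/decade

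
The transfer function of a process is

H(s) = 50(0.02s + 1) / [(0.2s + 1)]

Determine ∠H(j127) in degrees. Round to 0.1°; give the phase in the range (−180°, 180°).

-19.2°

At ω = 127 rad/s:
zero (1 + j127·0.02) = 1 + j2.54 → |·| ≈ 2.7298, ∠ ≈ 68.51°
pole (1 + j127·0.2) = 1 + j25.4 → |·| ≈ 25.42, ∠ ≈ 87.75°
∠H = (68.51°) − (87.75°) = -19.24°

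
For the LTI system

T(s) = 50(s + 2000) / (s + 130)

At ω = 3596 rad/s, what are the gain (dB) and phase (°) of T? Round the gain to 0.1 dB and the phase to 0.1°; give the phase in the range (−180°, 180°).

35.1 dB, -27.0°

At s = jω = j3596:
zero (s+2000): 2000 + j3596 → |·| = √(2000²+3596²) = √16931216 ≈ 4114.8, ∠ = arctan(3596/2000) ≈ 60.92°
pole (s+130): 130 + j3596 → |·| = √(130²+3596²) = √12948116 ≈ 3598.3, ∠ = arctan(3596/130) ≈ 87.93°
|T| = 50 · 4114.8 / 3598.3 ≈ 57.177
Gain = 20 log₁₀(57.177) ≈ 35.14 dB
∠T = 60.92° − 87.93° = -27.01°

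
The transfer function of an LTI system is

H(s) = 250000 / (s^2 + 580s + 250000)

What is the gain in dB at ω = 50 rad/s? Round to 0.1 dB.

0.0 dB

At s = jω = j50:
quadratic: (j50)² + 580·j50 + 250000 = 247500 + j29000 → |·| ≈ 2.4919e+05, ∠ ≈ 6.68°
|H| = 250000 / 2.4919e+05 ≈ 1.0033
Gain = 20 log₁₀(1.0033) ≈ 0.03 dB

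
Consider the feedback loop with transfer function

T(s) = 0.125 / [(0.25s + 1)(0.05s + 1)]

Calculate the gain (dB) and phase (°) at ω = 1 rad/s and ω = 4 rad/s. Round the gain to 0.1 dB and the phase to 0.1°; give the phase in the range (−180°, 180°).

At ω = 1 rad/s:
pole (1 + j1·0.25) = 1 + j0.25 → |·| ≈ 1.0308, ∠ ≈ 14.04°
pole (1 + j1·0.05) = 1 + j0.05 → |·| ≈ 1.0012, ∠ ≈ 2.86°
|T| = 0.125 · 1 / (1.0308 · 1.0012) ≈ 0.12112
Gain = 20 log₁₀(0.12112) ≈ -18.34 dB
∠T = (0°) − (14.04° + 2.86°) = -16.90°

At ω = 4 rad/s:
pole (1 + j4·0.25) = 1 + j1 → |·| ≈ 1.4142, ∠ ≈ 45.00°
pole (1 + j4·0.05) = 1 + j0.2 → |·| ≈ 1.0198, ∠ ≈ 11.31°
|T| = 0.125 · 1 / (1.4142 · 1.0198) ≈ 0.086673
Gain = 20 log₁₀(0.086673) ≈ -21.24 dB
∠T = (0°) − (45.00° + 11.31°) = -56.31°

ω = 1: -18.3 dB, -16.9°; ω = 4: -21.2 dB, -56.3°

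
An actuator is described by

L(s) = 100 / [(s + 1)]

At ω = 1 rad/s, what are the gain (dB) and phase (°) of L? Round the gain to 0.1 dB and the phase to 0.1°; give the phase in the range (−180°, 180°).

37.0 dB, -45.0°

At ω = 1 rad/s:
pole (1 + j1·1) = 1 + j1 → |·| ≈ 1.4142, ∠ ≈ 45.00°
|L| = 100 · 1 / (1.4142) ≈ 70.711
Gain = 20 log₁₀(70.711) ≈ 36.99 dB
∠L = (0°) − (45.00°) = -45.00°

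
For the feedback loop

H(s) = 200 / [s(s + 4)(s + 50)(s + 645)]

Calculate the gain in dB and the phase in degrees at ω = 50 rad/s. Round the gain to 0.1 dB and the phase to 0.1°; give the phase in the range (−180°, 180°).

At s = jω = j50:
pole (s+4): 4 + j50 → |·| = √(4²+50²) = √2516 ≈ 50.16, ∠ = arctan(50/4) ≈ 85.43°
pole (s+50): 50 + j50 → |·| = √(50²+50²) = √5000 ≈ 70.711, ∠ = arctan(50/50) ≈ 45.00°
pole (s+645): 645 + j50 → |·| = √(645²+50²) = √418525 ≈ 646.94, ∠ = arctan(50/645) ≈ 4.43°
pole at origin: |s| = 50, ∠ = 90.00° (in denominator)
|H| = 200 / 1.1473e+08 ≈ 1.7432e-06
Gain = 20 log₁₀(1.7432e-06) ≈ -115.17 dB
∠H = 0.00° − 224.86° = -224.86° ≡ 135.14° (principal value)

-115.2 dB, 135.1°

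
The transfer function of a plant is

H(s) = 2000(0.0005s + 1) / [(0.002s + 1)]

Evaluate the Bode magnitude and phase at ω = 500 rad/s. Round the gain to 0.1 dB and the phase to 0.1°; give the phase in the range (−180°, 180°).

At ω = 500 rad/s:
zero (1 + j500·0.0005) = 1 + j0.25 → |·| ≈ 1.0308, ∠ ≈ 14.04°
pole (1 + j500·0.002) = 1 + j1 → |·| ≈ 1.4142, ∠ ≈ 45.00°
|H| = 2000 · 1.0308 / (1.4142) ≈ 1457.8
Gain = 20 log₁₀(1457.8) ≈ 63.27 dB
∠H = (14.04°) − (45.00°) = -30.96°

63.3 dB, -31.0°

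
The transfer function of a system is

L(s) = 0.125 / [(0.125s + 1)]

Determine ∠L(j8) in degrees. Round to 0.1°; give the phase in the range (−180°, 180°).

At ω = 8 rad/s:
pole (1 + j8·0.125) = 1 + j1 → |·| ≈ 1.4142, ∠ ≈ 45.00°
∠L = (0°) − (45.00°) = -45.00°

-45.0°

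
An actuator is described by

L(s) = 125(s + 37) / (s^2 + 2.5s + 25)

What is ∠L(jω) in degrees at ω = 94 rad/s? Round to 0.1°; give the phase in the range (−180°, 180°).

-110.0°

At s = jω = j94:
zero (s+37): 37 + j94 → |·| = √(37²+94²) = √10205 ≈ 101.02, ∠ = arctan(94/37) ≈ 68.51°
quadratic: (j94)² + 2.5·j94 + 25 = -8811 + j235 → |·| ≈ 8814.1, ∠ ≈ 178.47°
∠L = 68.51° − 178.47° = -109.96°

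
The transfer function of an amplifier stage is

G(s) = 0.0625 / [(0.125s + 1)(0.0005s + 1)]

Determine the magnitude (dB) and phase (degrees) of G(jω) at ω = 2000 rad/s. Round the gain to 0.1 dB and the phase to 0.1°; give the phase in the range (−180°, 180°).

At ω = 2000 rad/s:
pole (1 + j2000·0.125) = 1 + j250 → |·| ≈ 250, ∠ ≈ 89.77°
pole (1 + j2000·0.0005) = 1 + j1 → |·| ≈ 1.4142, ∠ ≈ 45.00°
|G| = 0.0625 · 1 / (250 · 1.4142) ≈ 0.00017678
Gain = 20 log₁₀(0.00017678) ≈ -75.05 dB
∠G = (0°) − (89.77° + 45.00°) = -134.77°

-75.1 dB, -134.8°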